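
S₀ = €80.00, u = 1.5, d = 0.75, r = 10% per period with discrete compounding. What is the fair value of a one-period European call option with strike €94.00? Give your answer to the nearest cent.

Risk-neutral probability p = (1 + 0.1 − 0.75)/(1.5 − 0.75) = 0.3500/0.7500 = 0.4667
Terminal stock prices: S_u = 120, S_d = 60
Terminal payoffs (S − K): max(26, 0) = 26, max(-34, 0) = 0
Node 0 (S = 80): V_0 = 1/1.1·[0.4667·26.0000 + 0.5333·0.0000] = 11.0303

€11.03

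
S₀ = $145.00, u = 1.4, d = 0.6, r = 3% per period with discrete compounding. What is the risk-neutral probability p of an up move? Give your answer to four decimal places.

Risk-neutral probability p = (1 + 0.03 − 0.6)/(1.4 − 0.6) = 0.4300/0.8000 = 0.5375

p = 0.5375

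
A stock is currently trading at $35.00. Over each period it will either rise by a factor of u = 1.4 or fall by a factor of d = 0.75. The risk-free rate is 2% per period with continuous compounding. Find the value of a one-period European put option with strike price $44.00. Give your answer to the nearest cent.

Risk-neutral probability p = (e^0.02 − 0.75)/(1.4 − 0.75) = 0.2702/0.6500 = 0.4157
Terminal stock prices: S_u = 49, S_d = 26.25
Terminal payoffs (K − S): max(-5, 0) = 0, max(17.75, 0) = 17.75
Node 0 (S = 35): V_0 = e^(−0.02)·[0.4157·0.0000 + 0.5843·17.7500] = 10.1661

$10.17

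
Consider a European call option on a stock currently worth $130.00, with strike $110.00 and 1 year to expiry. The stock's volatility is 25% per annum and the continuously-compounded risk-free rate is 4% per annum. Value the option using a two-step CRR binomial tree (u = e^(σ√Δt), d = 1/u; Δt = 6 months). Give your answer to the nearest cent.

CRR parameters: u = e^(σ√Δt) = e^(0.25·√0.5) = 1.1934, d = 1/u = 0.8380
Per-period rate: rΔt = 0.04·0.5 = 0.02, so R = e^0.02 = 1.0202
Risk-neutral probability p = (e^0.02 − 0.8380)/(1.1934 − 0.8380) = 0.1822/0.3554 = 0.5128
Terminal stock prices: S_uu = 185.1, S_ud = 130, S_dd = 91.28
Terminal payoffs (S − K): max(75.14, 0) = 75.14, max(20, 0) = 20, max(-18.72, 0) = 0
Node u (S = 155.1): V_u = e^(−0.02)·[0.5128·75.1355 + 0.4872·20.0000] = 47.3155
Node d (S = 108.9): V_d = e^(−0.02)·[0.5128·20.0000 + 0.4872·0.0000] = 10.0522
Node 0 (S = 130): V_0 = e^(−0.02)·[0.5128·47.3155 + 0.4872·10.0522] = 28.5820

$28.58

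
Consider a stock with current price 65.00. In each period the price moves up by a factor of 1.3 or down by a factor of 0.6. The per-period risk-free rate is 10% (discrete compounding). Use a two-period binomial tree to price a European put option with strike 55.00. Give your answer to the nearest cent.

Risk-neutral probability p = (1 + 0.1 − 0.6)/(1.3 − 0.6) = 0.5000/0.7000 = 0.7143
Terminal stock prices: S_uu = 109.9, S_ud = 50.7, S_dd = 23.4
Terminal payoffs (K − S): max(-54.85, 0) = 0, max(4.3, 0) = 4.3, max(31.6, 0) = 31.6
Node u (S = 84.5): V_u = 1/1.1·[0.7143·0.0000 + 0.2857·4.3000] = 1.1169
Node d (S = 39): V_d = 1/1.1·[0.7143·4.3000 + 0.2857·31.6000] = 11.0000
Node 0 (S = 65): V_0 = 1/1.1·[0.7143·1.1169 + 0.2857·11.0000] = 3.5824

3.58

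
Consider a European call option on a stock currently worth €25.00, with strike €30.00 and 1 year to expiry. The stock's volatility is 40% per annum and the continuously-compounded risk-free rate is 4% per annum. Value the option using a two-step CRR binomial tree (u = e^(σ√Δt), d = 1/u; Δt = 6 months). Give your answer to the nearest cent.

CRR parameters: u = e^(σ√Δt) = e^(0.4·√0.5) = 1.3269, d = 1/u = 0.7536
Per-period rate: rΔt = 0.04·0.5 = 0.02, so R = e^0.02 = 1.0202
Risk-neutral probability p = (e^0.02 − 0.7536)/(1.3269 − 0.7536) = 0.2666/0.5733 = 0.4650
Terminal stock prices: S_uu = 44.02, S_ud = 25, S_dd = 14.2
Terminal payoffs (S − K): max(14.02, 0) = 14.02, max(-5, 0) = 0, max(-15.8, 0) = 0
Node u (S = 33.17): V_u = e^(−0.02)·[0.4650·14.0164 + 0.5350·0.0000] = 6.3885
Node d (S = 18.84): V_d = e^(−0.02)·[0.4650·0.0000 + 0.5350·0.0000] = 0.0000
Node 0 (S = 25): V_0 = e^(−0.02)·[0.4650·6.3885 + 0.5350·0.0000] = 2.9118

€2.91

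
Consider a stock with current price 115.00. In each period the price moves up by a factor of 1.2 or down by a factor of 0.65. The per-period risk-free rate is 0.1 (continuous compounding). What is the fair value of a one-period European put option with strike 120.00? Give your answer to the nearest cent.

7.06

Risk-neutral probability p = (e^0.1 − 0.65)/(1.2 − 0.65) = 0.4552/0.5500 = 0.8276
Terminal stock prices: S_u = 138, S_d = 74.75
Terminal payoffs (K − S): max(-18, 0) = 0, max(45.25, 0) = 45.25
Node 0 (S = 115): V_0 = e^(−0.1)·[0.8276·0.0000 + 0.1724·45.2500] = 7.0594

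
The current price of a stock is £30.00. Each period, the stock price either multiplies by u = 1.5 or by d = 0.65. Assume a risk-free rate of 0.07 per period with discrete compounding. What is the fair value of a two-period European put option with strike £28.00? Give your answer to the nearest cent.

Risk-neutral probability p = (1 + 0.07 − 0.65)/(1.5 − 0.65) = 0.4200/0.8500 = 0.4941
Terminal stock prices: S_uu = 67.5, S_ud = 29.25, S_dd = 12.68
Terminal payoffs (K − S): max(-39.5, 0) = 0, max(-1.25, 0) = 0, max(15.32, 0) = 15.32
Node u (S = 45): V_u = 1/1.07·[0.4941·0.0000 + 0.5059·0.0000] = 0.0000
Node d (S = 19.5): V_d = 1/1.07·[0.4941·0.0000 + 0.5059·15.3250] = 7.2455
Node 0 (S = 30): V_0 = 1/1.07·[0.4941·0.0000 + 0.5059·7.2455] = 3.4256

£3.43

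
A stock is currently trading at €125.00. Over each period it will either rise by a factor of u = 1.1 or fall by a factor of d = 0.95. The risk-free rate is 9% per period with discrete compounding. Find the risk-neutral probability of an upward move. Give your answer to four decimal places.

Risk-neutral probability p = (1 + 0.09 − 0.95)/(1.1 − 0.95) = 0.1400/0.1500 = 0.9333

p = 0.9333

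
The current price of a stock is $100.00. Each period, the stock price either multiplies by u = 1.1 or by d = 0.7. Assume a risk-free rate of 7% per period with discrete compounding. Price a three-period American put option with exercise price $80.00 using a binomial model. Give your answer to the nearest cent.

$0.88

Risk-neutral probability p = (1 + 0.07 − 0.7)/(1.1 − 0.7) = 0.3700/0.4000 = 0.9250
Terminal stock prices: S_uuu = 133.1, S_uud = 84.7, S_udd = 53.9, S_ddd = 34.3
Terminal payoffs (K − S): max(-53.1, 0) = 0, max(-4.7, 0) = 0, max(26.1, 0) = 26.1, max(45.7, 0) = 45.7
Node uu (S = 121): continuation = 1/1.07·[0.9250·0.0000 + 0.0750·0.0000] = 0.0000; exercise value = 0.0000 ≤ continuation, so V_uu = 0.0000
Node ud (S = 77): continuation = 1/1.07·[0.9250·0.0000 + 0.0750·26.1000] = 1.8294; exercise value = 3.0000 > continuation, so V_ud = 3.0000 (exercise)
Node dd (S = 49): continuation = 1/1.07·[0.9250·26.1000 + 0.0750·45.7000] = 25.7664; exercise value = 31.0000 > continuation, so V_dd = 31.0000 (exercise)
Node u (S = 110): continuation = 1/1.07·[0.9250·0.0000 + 0.0750·3.0000] = 0.2103; exercise value = 0.0000 ≤ continuation, so V_u = 0.2103
Node d (S = 70): continuation = 1/1.07·[0.9250·3.0000 + 0.0750·31.0000] = 4.7664; exercise value = 10.0000 > continuation, so V_d = 10.0000 (exercise)
Node 0 (S = 100): continuation = 1/1.07·[0.9250·0.2103 + 0.0750·10.0000] = 0.8827; exercise value = 0.0000 ≤ continuation, so V_0 = 0.8827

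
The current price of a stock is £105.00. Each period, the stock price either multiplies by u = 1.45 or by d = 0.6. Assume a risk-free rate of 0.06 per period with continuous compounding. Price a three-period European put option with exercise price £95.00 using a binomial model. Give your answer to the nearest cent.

£17.16

Risk-neutral probability p = (e^0.06 − 0.6)/(1.45 − 0.6) = 0.4618/0.8500 = 0.5433
Terminal stock prices: S_uuu = 320.1, S_uud = 132.5, S_udd = 54.81, S_ddd = 22.68
Terminal payoffs (K − S): max(-225.1, 0) = 0, max(-37.46, 0) = 0, max(40.19, 0) = 40.19, max(72.32, 0) = 72.32
Node uu (S = 220.8): V_uu = e^(−0.06)·[0.5433·0.0000 + 0.4567·0.0000] = 0.0000
Node ud (S = 91.35): V_ud = e^(−0.06)·[0.5433·0.0000 + 0.4567·40.1900] = 17.2845
Node dd (S = 37.8): V_dd = e^(−0.06)·[0.5433·40.1900 + 0.4567·72.3200] = 51.6676
Node u (S = 152.2): V_u = e^(−0.06)·[0.5433·0.0000 + 0.4567·17.2845] = 7.4335
Node d (S = 63): V_d = e^(−0.06)·[0.5433·17.2845 + 0.4567·51.6676] = 31.0650
Node 0 (S = 105): V_0 = e^(−0.06)·[0.5433·7.4335 + 0.4567·31.0650] = 17.1638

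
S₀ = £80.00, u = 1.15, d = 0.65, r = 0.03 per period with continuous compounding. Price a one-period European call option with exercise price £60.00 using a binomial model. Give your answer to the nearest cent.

Risk-neutral probability p = (e^0.03 − 0.65)/(1.15 − 0.65) = 0.3805/0.5000 = 0.7609
Terminal stock prices: S_u = 92, S_d = 52
Terminal payoffs (S − K): max(32, 0) = 32, max(-8, 0) = 0
Node 0 (S = 80): V_0 = e^(−0.03)·[0.7609·32.0000 + 0.2391·0.0000] = 23.6295

£23.63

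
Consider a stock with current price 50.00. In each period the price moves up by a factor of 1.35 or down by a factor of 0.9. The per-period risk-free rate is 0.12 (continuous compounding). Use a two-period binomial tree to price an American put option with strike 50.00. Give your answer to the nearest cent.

Risk-neutral probability p = (e^0.12 − 0.9)/(1.35 − 0.9) = 0.2275/0.4500 = 0.5055
Terminal stock prices: S_uu = 91.13, S_ud = 60.75, S_dd = 40.5
Terminal payoffs (K − S): max(-41.13, 0) = 0, max(-10.75, 0) = 0, max(9.5, 0) = 9.5
Node u (S = 67.5): continuation = e^(−0.12)·[0.5055·0.0000 + 0.4945·0.0000] = 0.0000; exercise value = 0.0000 ≤ continuation, so V_u = 0.0000
Node d (S = 45): continuation = e^(−0.12)·[0.5055·0.0000 + 0.4945·9.5000] = 4.1661; exercise value = 5.0000 > continuation, so V_d = 5.0000 (exercise)
Node 0 (S = 50): continuation = e^(−0.12)·[0.5055·0.0000 + 0.4945·5.0000] = 2.1927; exercise value = 0.0000 ≤ continuation, so V_0 = 2.1927

2.19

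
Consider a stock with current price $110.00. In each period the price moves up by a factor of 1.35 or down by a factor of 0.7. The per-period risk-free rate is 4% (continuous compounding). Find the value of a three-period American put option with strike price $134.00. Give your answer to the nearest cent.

Risk-neutral probability p = (e^0.04 − 0.7)/(1.35 − 0.7) = 0.3408/0.6500 = 0.5243
Terminal stock prices: S_uuu = 270.6, S_uud = 140.3, S_udd = 72.76, S_ddd = 37.73
Terminal payoffs (K − S): max(-136.6, 0) = 0, max(-6.333, 0) = 0, max(61.24, 0) = 61.24, max(96.27, 0) = 96.27
Node uu (S = 200.5): continuation = e^(−0.04)·[0.5243·0.0000 + 0.4757·0.0000] = 0.0000; exercise value = 0.0000 ≤ continuation, so V_uu = 0.0000
Node ud (S = 103.9): continuation = e^(−0.04)·[0.5243·0.0000 + 0.4757·61.2350] = 27.9859; exercise value = 30.0500 > continuation, so V_ud = 30.0500 (exercise)
Node dd (S = 53.9): continuation = e^(−0.04)·[0.5243·61.2350 + 0.4757·96.2700] = 74.8458; exercise value = 80.1000 > continuation, so V_dd = 80.1000 (exercise)
Node u (S = 148.5): continuation = e^(−0.04)·[0.5243·0.0000 + 0.4757·30.0500] = 13.7336; exercise value = 0.0000 ≤ continuation, so V_u = 13.7336
Node d (S = 77): continuation = e^(−0.04)·[0.5243·30.0500 + 0.4757·80.1000] = 51.7458; exercise value = 57.0000 > continuation, so V_d = 57.0000 (exercise)
Node 0 (S = 110): continuation = e^(−0.04)·[0.5243·13.7336 + 0.4757·57.0000] = 32.9689; exercise value = 24.0000 ≤ continuation, so V_0 = 32.9689

$32.97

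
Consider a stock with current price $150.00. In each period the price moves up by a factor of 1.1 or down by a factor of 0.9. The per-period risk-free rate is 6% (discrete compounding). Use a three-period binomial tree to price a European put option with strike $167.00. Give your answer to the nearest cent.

$4.25

Risk-neutral probability p = (1 + 0.06 − 0.9)/(1.1 − 0.9) = 0.1600/0.2000 = 0.8000
Terminal stock prices: S_uuu = 199.7, S_uud = 163.4, S_udd = 133.7, S_ddd = 109.4
Terminal payoffs (K − S): max(-32.65, 0) = 0, max(3.65, 0) = 3.65, max(33.35, 0) = 33.35, max(57.65, 0) = 57.65
Node uu (S = 181.5): V_uu = 1/1.06·[0.8000·0.0000 + 0.2000·3.6500] = 0.6887
Node ud (S = 148.5): V_ud = 1/1.06·[0.8000·3.6500 + 0.2000·33.3500] = 9.0472
Node dd (S = 121.5): V_dd = 1/1.06·[0.8000·33.3500 + 0.2000·57.6500] = 36.0472
Node u (S = 165): V_u = 1/1.06·[0.8000·0.6887 + 0.2000·9.0472] = 2.2268
Node d (S = 135): V_d = 1/1.06·[0.8000·9.0472 + 0.2000·36.0472] = 13.6294
Node 0 (S = 150): V_0 = 1/1.06·[0.8000·2.2268 + 0.2000·13.6294] = 4.2522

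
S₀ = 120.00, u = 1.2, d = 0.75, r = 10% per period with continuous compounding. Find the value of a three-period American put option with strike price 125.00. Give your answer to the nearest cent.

8.99

Risk-neutral probability p = (e^0.1 − 0.75)/(1.2 − 0.75) = 0.3552/0.4500 = 0.7893
Terminal stock prices: S_uuu = 207.4, S_uud = 129.6, S_udd = 81, S_ddd = 50.62
Terminal payoffs (K − S): max(-82.36, 0) = 0, max(-4.6, 0) = 0, max(44, 0) = 44, max(74.38, 0) = 74.38
Node uu (S = 172.8): continuation = e^(−0.1)·[0.7893·0.0000 + 0.2107·0.0000] = 0.0000; exercise value = 0.0000 ≤ continuation, so V_uu = 0.0000
Node ud (S = 108): continuation = e^(−0.1)·[0.7893·0.0000 + 0.2107·44.0000] = 8.3898; exercise value = 17.0000 > continuation, so V_ud = 17.0000 (exercise)
Node dd (S = 67.5): continuation = e^(−0.1)·[0.7893·44.0000 + 0.2107·74.3750] = 45.6047; exercise value = 57.5000 > continuation, so V_dd = 57.5000 (exercise)
Node u (S = 144): continuation = e^(−0.1)·[0.7893·0.0000 + 0.2107·17.0000] = 3.2415; exercise value = 0.0000 ≤ continuation, so V_u = 3.2415
Node d (S = 90): continuation = e^(−0.1)·[0.7893·17.0000 + 0.2107·57.5000] = 23.1047; exercise value = 35.0000 > continuation, so V_d = 35.0000 (exercise)
Node 0 (S = 120): continuation = e^(−0.1)·[0.7893·3.2415 + 0.2107·35.0000] = 8.9887; exercise value = 5.0000 ≤ continuation, so V_0 = 8.9887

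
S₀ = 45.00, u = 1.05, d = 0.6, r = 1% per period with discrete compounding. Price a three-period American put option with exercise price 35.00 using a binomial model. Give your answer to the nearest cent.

Risk-neutral probability p = (1 + 0.01 − 0.6)/(1.05 − 0.6) = 0.4100/0.4500 = 0.9111
Terminal stock prices: S_uuu = 52.09, S_uud = 29.77, S_udd = 17.01, S_ddd = 9.72
Terminal payoffs (K − S): max(-17.09, 0) = 0, max(5.232, 0) = 5.232, max(17.99, 0) = 17.99, max(25.28, 0) = 25.28
Node uu (S = 49.61): continuation = 1/1.01·[0.9111·0.0000 + 0.0889·5.2325] = 0.4605; exercise value = 0.0000 ≤ continuation, so V_uu = 0.4605
Node ud (S = 28.35): continuation = 1/1.01·[0.9111·5.2325 + 0.0889·17.9900] = 6.3035; exercise value = 6.6500 > continuation, so V_ud = 6.6500 (exercise)
Node dd (S = 16.2): continuation = 1/1.01·[0.9111·17.9900 + 0.0889·25.2800] = 18.4535; exercise value = 18.8000 > continuation, so V_dd = 18.8000 (exercise)
Node u (S = 47.25): continuation = 1/1.01·[0.9111·0.4605 + 0.0889·6.6500] = 1.0007; exercise value = 0.0000 ≤ continuation, so V_u = 1.0007
Node d (S = 27): continuation = 1/1.01·[0.9111·6.6500 + 0.0889·18.8000] = 7.6535; exercise value = 8.0000 > continuation, so V_d = 8.0000 (exercise)
Node 0 (S = 45): continuation = 1/1.01·[0.9111·1.0007 + 0.0889·8.0000] = 1.6068; exercise value = 0.0000 ≤ continuation, so V_0 = 1.6068

1.61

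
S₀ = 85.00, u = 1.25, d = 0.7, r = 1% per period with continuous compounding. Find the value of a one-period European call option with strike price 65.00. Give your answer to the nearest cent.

Risk-neutral probability p = (e^0.01 − 0.7)/(1.25 − 0.7) = 0.3101/0.5500 = 0.5637
Terminal stock prices: S_u = 106.2, S_d = 59.5
Terminal payoffs (S − K): max(41.25, 0) = 41.25, max(-5.5, 0) = 0
Node 0 (S = 85): V_0 = e^(−0.01)·[0.5637·41.2500 + 0.4363·0.0000] = 23.0224

23.02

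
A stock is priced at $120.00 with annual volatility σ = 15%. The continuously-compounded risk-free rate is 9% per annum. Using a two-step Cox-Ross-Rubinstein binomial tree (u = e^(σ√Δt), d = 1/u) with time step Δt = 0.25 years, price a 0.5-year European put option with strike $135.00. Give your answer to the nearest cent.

CRR parameters: u = e^(σ√Δt) = e^(0.15·√0.25) = 1.0779, d = 1/u = 0.9277
Per-period rate: rΔt = 0.09·0.25 = 0.0225, so R = e^0.0225 = 1.0228
Risk-neutral probability p = (e^0.0225 − 0.9277)/(1.0779 − 0.9277) = 0.0950/0.1501 = 0.6328
Terminal stock prices: S_uu = 139.4, S_ud = 120, S_dd = 103.3
Terminal payoffs (K − S): max(-4.42, 0) = 0, max(15, 0) = 15, max(31.72, 0) = 31.72
Node u (S = 129.3): V_u = e^(−0.0225)·[0.6328·0.0000 + 0.3672·15.0000] = 5.3852
Node d (S = 111.3): V_d = e^(−0.0225)·[0.6328·15.0000 + 0.3672·31.7150] = 20.6672
Node 0 (S = 120): V_0 = e^(−0.0225)·[0.6328·5.3852 + 0.3672·20.6672] = 10.7518

$10.75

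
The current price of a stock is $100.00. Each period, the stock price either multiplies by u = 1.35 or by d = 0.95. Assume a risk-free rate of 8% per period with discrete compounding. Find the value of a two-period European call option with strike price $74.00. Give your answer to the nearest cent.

$36.56

Risk-neutral probability p = (1 + 0.08 − 0.95)/(1.35 − 0.95) = 0.1300/0.4000 = 0.3250
Terminal stock prices: S_uu = 182.3, S_ud = 128.2, S_dd = 90.25
Terminal payoffs (S − K): max(108.3, 0) = 108.3, max(54.25, 0) = 54.25, max(16.25, 0) = 16.25
Node u (S = 135): V_u = 1/1.08·[0.3250·108.2500 + 0.6750·54.2500] = 66.4815
Node d (S = 95): V_d = 1/1.08·[0.3250·54.2500 + 0.6750·16.2500] = 26.4815
Node 0 (S = 100): V_0 = 1/1.08·[0.3250·66.4815 + 0.6750·26.4815] = 36.5569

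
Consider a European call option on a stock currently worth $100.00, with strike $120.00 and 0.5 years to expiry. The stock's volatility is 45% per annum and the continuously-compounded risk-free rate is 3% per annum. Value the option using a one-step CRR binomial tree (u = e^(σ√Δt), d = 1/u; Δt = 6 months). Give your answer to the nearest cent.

$7.65

CRR parameters: u = e^(σ√Δt) = e^(0.45·√0.5) = 1.3746, d = 1/u = 0.7275
Per-period rate: rΔt = 0.03·0.5 = 0.015, so R = e^0.015 = 1.0151
Risk-neutral probability p = (e^0.015 − 0.7275)/(1.3746 − 0.7275) = 0.2877/0.6472 = 0.4445
Terminal stock prices: S_u = 137.5, S_d = 72.75
Terminal payoffs (S − K): max(17.46, 0) = 17.46, max(-47.25, 0) = 0
Node 0 (S = 100): V_0 = e^(−0.015)·[0.4445·17.4648 + 0.5555·0.0000] = 7.6470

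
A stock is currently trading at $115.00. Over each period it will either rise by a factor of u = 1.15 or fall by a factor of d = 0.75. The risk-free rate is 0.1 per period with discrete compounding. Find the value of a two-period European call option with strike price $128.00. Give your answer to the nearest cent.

Risk-neutral probability p = (1 + 0.1 − 0.75)/(1.15 − 0.75) = 0.3500/0.4000 = 0.8750
Terminal stock prices: S_uu = 152.1, S_ud = 99.19, S_dd = 64.69
Terminal payoffs (S − K): max(24.09, 0) = 24.09, max(-28.81, 0) = 0, max(-63.31, 0) = 0
Node u (S = 132.2): V_u = 1/1.1·[0.8750·24.0875 + 0.1250·0.0000] = 19.1605
Node d (S = 86.25): V_d = 1/1.1·[0.8750·0.0000 + 0.1250·0.0000] = 0.0000
Node 0 (S = 115): V_0 = 1/1.1·[0.8750·19.1605 + 0.1250·0.0000] = 15.2413

$15.24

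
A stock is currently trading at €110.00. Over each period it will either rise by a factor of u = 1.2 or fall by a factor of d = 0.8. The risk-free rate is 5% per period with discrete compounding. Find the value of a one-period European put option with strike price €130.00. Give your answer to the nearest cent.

Risk-neutral probability p = (1 + 0.05 − 0.8)/(1.2 − 0.8) = 0.2500/0.4000 = 0.6250
Terminal stock prices: S_u = 132, S_d = 88
Terminal payoffs (K − S): max(-2, 0) = 0, max(42, 0) = 42
Node 0 (S = 110): V_0 = 1/1.05·[0.6250·0.0000 + 0.3750·42.0000] = 15.0000

€15.00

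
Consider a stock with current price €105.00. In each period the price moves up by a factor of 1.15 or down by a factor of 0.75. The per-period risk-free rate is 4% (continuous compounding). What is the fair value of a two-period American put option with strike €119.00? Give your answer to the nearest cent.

Risk-neutral probability p = (e^0.04 − 0.75)/(1.15 − 0.75) = 0.2908/0.4000 = 0.7270
Terminal stock prices: S_uu = 138.9, S_ud = 90.56, S_dd = 59.06
Terminal payoffs (K − S): max(-19.86, 0) = 0, max(28.44, 0) = 28.44, max(59.94, 0) = 59.94
Node u (S = 120.7): continuation = e^(−0.04)·[0.7270·0.0000 + 0.2730·28.4375] = 7.4583; exercise value = 0.0000 ≤ continuation, so V_u = 7.4583
Node d (S = 78.75): continuation = e^(−0.04)·[0.7270·28.4375 + 0.2730·59.9375] = 35.5839; exercise value = 40.2500 > continuation, so V_d = 40.2500 (exercise)
Node 0 (S = 105): continuation = e^(−0.04)·[0.7270·7.4583 + 0.2730·40.2500] = 15.7661; exercise value = 14.0000 ≤ continuation, so V_0 = 15.7661

€15.77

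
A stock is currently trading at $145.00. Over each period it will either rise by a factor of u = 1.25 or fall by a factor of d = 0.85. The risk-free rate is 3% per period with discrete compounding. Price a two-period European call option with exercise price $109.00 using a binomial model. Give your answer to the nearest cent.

Risk-neutral probability p = (1 + 0.03 − 0.85)/(1.25 − 0.85) = 0.1800/0.4000 = 0.4500
Terminal stock prices: S_uu = 226.6, S_ud = 154.1, S_dd = 104.8
Terminal payoffs (S − K): max(117.6, 0) = 117.6, max(45.06, 0) = 45.06, max(-4.238, 0) = 0
Node u (S = 181.2): V_u = 1/1.03·[0.4500·117.5625 + 0.5500·45.0625] = 75.4248
Node d (S = 123.2): V_d = 1/1.03·[0.4500·45.0625 + 0.5500·0.0000] = 19.6875
Node 0 (S = 145): V_0 = 1/1.03·[0.4500·75.4248 + 0.5500·19.6875] = 43.4653

$43.47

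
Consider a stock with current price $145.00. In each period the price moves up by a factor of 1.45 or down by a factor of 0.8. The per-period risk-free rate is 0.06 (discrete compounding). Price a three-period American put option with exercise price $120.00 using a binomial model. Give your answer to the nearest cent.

Risk-neutral probability p = (1 + 0.06 − 0.8)/(1.45 − 0.8) = 0.2600/0.6500 = 0.4000
Terminal stock prices: S_uuu = 442.1, S_uud = 243.9, S_udd = 134.6, S_ddd = 74.24
Terminal payoffs (K − S): max(-322.1, 0) = 0, max(-123.9, 0) = 0, max(-14.56, 0) = 0, max(45.76, 0) = 45.76
Node uu (S = 304.9): continuation = 1/1.06·[0.4000·0.0000 + 0.6000·0.0000] = 0.0000; exercise value = 0.0000 ≤ continuation, so V_uu = 0.0000
Node ud (S = 168.2): continuation = 1/1.06·[0.4000·0.0000 + 0.6000·0.0000] = 0.0000; exercise value = 0.0000 ≤ continuation, so V_ud = 0.0000
Node dd (S = 92.8): continuation = 1/1.06·[0.4000·0.0000 + 0.6000·45.7600] = 25.9019; exercise value = 27.2000 > continuation, so V_dd = 27.2000 (exercise)
Node u (S = 210.2): continuation = 1/1.06·[0.4000·0.0000 + 0.6000·0.0000] = 0.0000; exercise value = 0.0000 ≤ continuation, so V_u = 0.0000
Node d (S = 116): continuation = 1/1.06·[0.4000·0.0000 + 0.6000·27.2000] = 15.3962; exercise value = 4.0000 ≤ continuation, so V_d = 15.3962
Node 0 (S = 145): continuation = 1/1.06·[0.4000·0.0000 + 0.6000·15.3962] = 8.7148; exercise value = 0.0000 ≤ continuation, so V_0 = 8.7148

$8.71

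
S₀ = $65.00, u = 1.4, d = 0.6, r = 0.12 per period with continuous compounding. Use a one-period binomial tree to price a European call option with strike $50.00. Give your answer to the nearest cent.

Risk-neutral probability p = (e^0.12 − 0.6)/(1.4 − 0.6) = 0.5275/0.8000 = 0.6594
Terminal stock prices: S_u = 91, S_d = 39
Terminal payoffs (S − K): max(41, 0) = 41, max(-11, 0) = 0
Node 0 (S = 65): V_0 = e^(−0.12)·[0.6594·41.0000 + 0.3406·0.0000] = 23.9772

$23.98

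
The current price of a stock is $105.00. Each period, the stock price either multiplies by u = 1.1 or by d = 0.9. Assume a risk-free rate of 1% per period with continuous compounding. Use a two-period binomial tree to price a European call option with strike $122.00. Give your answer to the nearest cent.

Risk-neutral probability p = (e^0.01 − 0.9)/(1.1 − 0.9) = 0.1101/0.2000 = 0.5503
Terminal stock prices: S_uu = 127.1, S_ud = 104, S_dd = 85.05
Terminal payoffs (S − K): max(5.05, 0) = 5.05, max(-18.05, 0) = 0, max(-36.95, 0) = 0
Node u (S = 115.5): V_u = e^(−0.01)·[0.5503·5.0500 + 0.4497·0.0000] = 2.7511
Node d (S = 94.5): V_d = e^(−0.01)·[0.5503·0.0000 + 0.4497·0.0000] = 0.0000
Node 0 (S = 105): V_0 = e^(−0.01)·[0.5503·2.7511 + 0.4497·0.0000] = 1.4987

$1.50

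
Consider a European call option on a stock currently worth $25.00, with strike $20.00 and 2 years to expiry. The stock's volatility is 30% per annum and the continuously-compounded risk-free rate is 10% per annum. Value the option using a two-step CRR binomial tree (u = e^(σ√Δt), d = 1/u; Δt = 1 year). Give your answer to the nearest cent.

CRR parameters: u = e^(σ√Δt) = e^(0.3·√1) = 1.3499, d = 1/u = 0.7408
Per-period rate: rΔt = 0.1·1 = 0.1, so R = e^0.1 = 1.1052
Risk-neutral probability p = (e^0.1 − 0.7408)/(1.3499 − 0.7408) = 0.3644/0.6090 = 0.5982
Terminal stock prices: S_uu = 45.55, S_ud = 25, S_dd = 13.72
Terminal payoffs (S − K): max(25.55, 0) = 25.55, max(5, 0) = 5, max(-6.28, 0) = 0
Node u (S = 33.75): V_u = e^(−0.1)·[0.5982·25.5530 + 0.4018·5.0000] = 15.6497
Node d (S = 18.52): V_d = e^(−0.1)·[0.5982·5.0000 + 0.4018·0.0000] = 2.7066
Node 0 (S = 25): V_0 = e^(−0.1)·[0.5982·15.6497 + 0.4018·2.7066] = 9.4553

$9.46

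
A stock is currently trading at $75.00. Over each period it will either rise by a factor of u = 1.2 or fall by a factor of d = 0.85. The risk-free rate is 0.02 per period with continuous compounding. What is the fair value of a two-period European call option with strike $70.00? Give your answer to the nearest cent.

Risk-neutral probability p = (e^0.02 − 0.85)/(1.2 − 0.85) = 0.1702/0.3500 = 0.4863
Terminal stock prices: S_uu = 108, S_ud = 76.5, S_dd = 54.19
Terminal payoffs (S − K): max(38, 0) = 38, max(6.5, 0) = 6.5, max(-15.81, 0) = 0
Node u (S = 90): V_u = e^(−0.02)·[0.4863·38.0000 + 0.5137·6.5000] = 21.3861
Node d (S = 63.75): V_d = e^(−0.02)·[0.4863·6.5000 + 0.5137·0.0000] = 3.0983
Node 0 (S = 75): V_0 = e^(−0.02)·[0.4863·21.3861 + 0.5137·3.0983] = 11.7540

$11.75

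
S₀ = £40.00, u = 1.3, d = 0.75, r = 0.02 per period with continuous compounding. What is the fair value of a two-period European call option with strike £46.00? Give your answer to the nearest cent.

Risk-neutral probability p = (e^0.02 − 0.75)/(1.3 − 0.75) = 0.2702/0.5500 = 0.4913
Terminal stock prices: S_uu = 67.6, S_ud = 39, S_dd = 22.5
Terminal payoffs (S − K): max(21.6, 0) = 21.6, max(-7, 0) = 0, max(-23.5, 0) = 0
Node u (S = 52): V_u = e^(−0.02)·[0.4913·21.6000 + 0.5087·0.0000] = 10.4014
Node d (S = 30): V_d = e^(−0.02)·[0.4913·0.0000 + 0.5087·0.0000] = 0.0000
Node 0 (S = 40): V_0 = e^(−0.02)·[0.4913·10.4014 + 0.5087·0.0000] = 5.0088

£5.01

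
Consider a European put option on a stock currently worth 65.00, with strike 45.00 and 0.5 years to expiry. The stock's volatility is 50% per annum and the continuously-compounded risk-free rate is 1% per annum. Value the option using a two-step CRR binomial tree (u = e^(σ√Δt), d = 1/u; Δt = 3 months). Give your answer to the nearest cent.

1.72

CRR parameters: u = e^(σ√Δt) = e^(0.5·√0.25) = 1.2840, d = 1/u = 0.7788
Per-period rate: rΔt = 0.01·0.25 = 0.0025, so R = e^0.0025 = 1.0025
Risk-neutral probability p = (e^0.0025 − 0.7788)/(1.2840 − 0.7788) = 0.2237/0.5052 = 0.4428
Terminal stock prices: S_uu = 107.2, S_ud = 65, S_dd = 39.42
Terminal payoffs (K − S): max(-62.17, 0) = 0, max(-20, 0) = 0, max(5.576, 0) = 5.576
Node u (S = 83.46): V_u = e^(−0.0025)·[0.4428·0.0000 + 0.5572·0.0000] = 0.0000
Node d (S = 50.62): V_d = e^(−0.0025)·[0.4428·0.0000 + 0.5572·5.5755] = 3.0990
Node 0 (S = 65): V_0 = e^(−0.0025)·[0.4428·0.0000 + 0.5572·3.0990] = 1.7225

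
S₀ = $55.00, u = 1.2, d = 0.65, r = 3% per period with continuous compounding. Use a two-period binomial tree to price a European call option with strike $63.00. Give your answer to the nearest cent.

$7.30

Risk-neutral probability p = (e^0.03 − 0.65)/(1.2 − 0.65) = 0.3805/0.5500 = 0.6917
Terminal stock prices: S_uu = 79.2, S_ud = 42.9, S_dd = 23.24
Terminal payoffs (S − K): max(16.2, 0) = 16.2, max(-20.1, 0) = 0, max(-39.76, 0) = 0
Node u (S = 66): V_u = e^(−0.03)·[0.6917·16.2000 + 0.3083·0.0000] = 10.8749
Node d (S = 35.75): V_d = e^(−0.03)·[0.6917·0.0000 + 0.3083·0.0000] = 0.0000
Node 0 (S = 55): V_0 = e^(−0.03)·[0.6917·10.8749 + 0.3083·0.0000] = 7.3002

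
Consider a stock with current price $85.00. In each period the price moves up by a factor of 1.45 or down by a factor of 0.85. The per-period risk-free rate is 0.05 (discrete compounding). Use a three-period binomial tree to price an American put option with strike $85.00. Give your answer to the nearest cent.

Risk-neutral probability p = (1 + 0.05 − 0.85)/(1.45 − 0.85) = 0.2000/0.6000 = 0.3333
Terminal stock prices: S_uuu = 259.1, S_uud = 151.9, S_udd = 89.05, S_ddd = 52.2
Terminal payoffs (K − S): max(-174.1, 0) = 0, max(-66.91, 0) = 0, max(-4.048, 0) = 0, max(32.8, 0) = 32.8
Node uu (S = 178.7): continuation = 1/1.05·[0.3333·0.0000 + 0.6667·0.0000] = 0.0000; exercise value = 0.0000 ≤ continuation, so V_uu = 0.0000
Node ud (S = 104.8): continuation = 1/1.05·[0.3333·0.0000 + 0.6667·0.0000] = 0.0000; exercise value = 0.0000 ≤ continuation, so V_ud = 0.0000
Node dd (S = 61.41): continuation = 1/1.05·[0.3333·0.0000 + 0.6667·32.7994] = 20.8250; exercise value = 23.5875 > continuation, so V_dd = 23.5875 (exercise)
Node u (S = 123.2): continuation = 1/1.05·[0.3333·0.0000 + 0.6667·0.0000] = 0.0000; exercise value = 0.0000 ≤ continuation, so V_u = 0.0000
Node d (S = 72.25): continuation = 1/1.05·[0.3333·0.0000 + 0.6667·23.5875] = 14.9762; exercise value = 12.7500 ≤ continuation, so V_d = 14.9762
Node 0 (S = 85): continuation = 1/1.05·[0.3333·0.0000 + 0.6667·14.9762] = 9.5087; exercise value = 0.0000 ≤ continuation, so V_0 = 9.5087

$9.51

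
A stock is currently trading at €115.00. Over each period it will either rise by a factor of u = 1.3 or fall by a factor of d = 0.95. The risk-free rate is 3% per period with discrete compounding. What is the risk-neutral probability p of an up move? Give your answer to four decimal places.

p = 0.2286

Risk-neutral probability p = (1 + 0.03 − 0.95)/(1.3 − 0.95) = 0.0800/0.3500 = 0.2286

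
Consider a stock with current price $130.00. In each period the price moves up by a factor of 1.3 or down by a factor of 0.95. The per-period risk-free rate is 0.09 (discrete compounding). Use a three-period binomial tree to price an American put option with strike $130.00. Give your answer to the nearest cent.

$3.84

Risk-neutral probability p = (1 + 0.09 − 0.95)/(1.3 − 0.95) = 0.1400/0.3500 = 0.4000
Terminal stock prices: S_uuu = 285.6, S_uud = 208.7, S_udd = 152.5, S_ddd = 111.5
Terminal payoffs (K − S): max(-155.6, 0) = 0, max(-78.72, 0) = 0, max(-22.52, 0) = 0, max(18.54, 0) = 18.54
Node uu (S = 219.7): continuation = 1/1.09·[0.4000·0.0000 + 0.6000·0.0000] = 0.0000; exercise value = 0.0000 ≤ continuation, so V_uu = 0.0000
Node ud (S = 160.5): continuation = 1/1.09·[0.4000·0.0000 + 0.6000·0.0000] = 0.0000; exercise value = 0.0000 ≤ continuation, so V_ud = 0.0000
Node dd (S = 117.3): continuation = 1/1.09·[0.4000·0.0000 + 0.6000·18.5413] = 10.2062; exercise value = 12.6750 > continuation, so V_dd = 12.6750 (exercise)
Node u (S = 169): continuation = 1/1.09·[0.4000·0.0000 + 0.6000·0.0000] = 0.0000; exercise value = 0.0000 ≤ continuation, so V_u = 0.0000
Node d (S = 123.5): continuation = 1/1.09·[0.4000·0.0000 + 0.6000·12.6750] = 6.9771; exercise value = 6.5000 ≤ continuation, so V_d = 6.9771
Node 0 (S = 130): continuation = 1/1.09·[0.4000·0.0000 + 0.6000·6.9771] = 3.8406; exercise value = 0.0000 ≤ continuation, so V_0 = 3.8406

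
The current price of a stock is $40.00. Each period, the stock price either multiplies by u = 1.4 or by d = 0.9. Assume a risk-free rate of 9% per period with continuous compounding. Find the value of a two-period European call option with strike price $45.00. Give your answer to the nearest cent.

Risk-neutral probability p = (e^0.09 − 0.9)/(1.4 − 0.9) = 0.1942/0.5000 = 0.3883
Terminal stock prices: S_uu = 78.4, S_ud = 50.4, S_dd = 32.4
Terminal payoffs (S − K): max(33.4, 0) = 33.4, max(5.4, 0) = 5.4, max(-12.6, 0) = 0
Node u (S = 56): V_u = e^(−0.09)·[0.3883·33.4000 + 0.6117·5.4000] = 14.8731
Node d (S = 36): V_d = e^(−0.09)·[0.3883·5.4000 + 0.6117·0.0000] = 1.9166
Node 0 (S = 40): V_0 = e^(−0.09)·[0.3883·14.8731 + 0.6117·1.9166] = 6.3502

$6.35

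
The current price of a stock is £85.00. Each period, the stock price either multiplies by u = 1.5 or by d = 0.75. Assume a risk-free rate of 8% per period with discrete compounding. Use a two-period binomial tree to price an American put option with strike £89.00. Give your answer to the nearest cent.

£13.09

Risk-neutral probability p = (1 + 0.08 − 0.75)/(1.5 − 0.75) = 0.3300/0.7500 = 0.4400
Terminal stock prices: S_uu = 191.2, S_ud = 95.62, S_dd = 47.81
Terminal payoffs (K − S): max(-102.2, 0) = 0, max(-6.625, 0) = 0, max(41.19, 0) = 41.19
Node u (S = 127.5): continuation = 1/1.08·[0.4400·0.0000 + 0.5600·0.0000] = 0.0000; exercise value = 0.0000 ≤ continuation, so V_u = 0.0000
Node d (S = 63.75): continuation = 1/1.08·[0.4400·0.0000 + 0.5600·41.1875] = 21.3565; exercise value = 25.2500 > continuation, so V_d = 25.2500 (exercise)
Node 0 (S = 85): continuation = 1/1.08·[0.4400·0.0000 + 0.5600·25.2500] = 13.0926; exercise value = 4.0000 ≤ continuation, so V_0 = 13.0926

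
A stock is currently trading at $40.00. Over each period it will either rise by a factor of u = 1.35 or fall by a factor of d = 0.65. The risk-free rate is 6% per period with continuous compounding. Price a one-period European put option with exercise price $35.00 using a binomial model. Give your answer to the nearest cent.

Risk-neutral probability p = (e^0.06 − 0.65)/(1.35 − 0.65) = 0.4118/0.7000 = 0.5883
Terminal stock prices: S_u = 54, S_d = 26
Terminal payoffs (K − S): max(-19, 0) = 0, max(9, 0) = 9
Node 0 (S = 40): V_0 = e^(−0.06)·[0.5883·0.0000 + 0.4117·9.0000] = 3.4892

$3.49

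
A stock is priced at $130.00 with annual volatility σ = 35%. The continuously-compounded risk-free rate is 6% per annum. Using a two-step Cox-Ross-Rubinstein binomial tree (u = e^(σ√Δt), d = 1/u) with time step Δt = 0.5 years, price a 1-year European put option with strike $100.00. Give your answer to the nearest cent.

$4.90

CRR parameters: u = e^(σ√Δt) = e^(0.35·√0.5) = 1.2808, d = 1/u = 0.7808
Per-period rate: rΔt = 0.06·0.5 = 0.03, so R = e^0.03 = 1.0305
Risk-neutral probability p = (e^0.03 − 0.7808)/(1.2808 − 0.7808) = 0.2497/0.5000 = 0.4993
Terminal stock prices: S_uu = 213.3, S_ud = 130, S_dd = 79.25
Terminal payoffs (K − S): max(-113.3, 0) = 0, max(-30, 0) = 0, max(20.75, 0) = 20.75
Node u (S = 166.5): V_u = e^(−0.03)·[0.4993·0.0000 + 0.5007·0.0000] = 0.0000
Node d (S = 101.5): V_d = e^(−0.03)·[0.4993·0.0000 + 0.5007·20.7538] = 10.0834
Node 0 (S = 130): V_0 = e^(−0.03)·[0.4993·0.0000 + 0.5007·10.0834] = 4.8991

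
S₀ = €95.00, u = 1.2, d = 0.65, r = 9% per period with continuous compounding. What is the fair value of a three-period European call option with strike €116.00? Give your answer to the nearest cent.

Risk-neutral probability p = (e^0.09 − 0.65)/(1.2 − 0.65) = 0.4442/0.5500 = 0.8076
Terminal stock prices: S_uuu = 164.2, S_uud = 88.92, S_udd = 48.17, S_ddd = 26.09
Terminal payoffs (S − K): max(48.16, 0) = 48.16, max(-27.08, 0) = 0, max(-67.83, 0) = 0, max(-89.91, 0) = 0
Node uu (S = 136.8): V_uu = e^(−0.09)·[0.8076·48.1600 + 0.1924·0.0000] = 35.5460
Node ud (S = 74.1): V_ud = e^(−0.09)·[0.8076·0.0000 + 0.1924·0.0000] = 0.0000
Node dd (S = 40.14): V_dd = e^(−0.09)·[0.8076·0.0000 + 0.1924·0.0000] = 0.0000
Node u (S = 114): V_u = e^(−0.09)·[0.8076·35.5460 + 0.1924·0.0000] = 26.2358
Node d (S = 61.75): V_d = e^(−0.09)·[0.8076·0.0000 + 0.1924·0.0000] = 0.0000
Node 0 (S = 95): V_0 = e^(−0.09)·[0.8076·26.2358 + 0.1924·0.0000] = 19.3642

€19.36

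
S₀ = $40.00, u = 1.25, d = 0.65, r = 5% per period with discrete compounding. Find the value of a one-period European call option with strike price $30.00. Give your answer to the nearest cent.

$12.70

Risk-neutral probability p = (1 + 0.05 − 0.65)/(1.25 − 0.65) = 0.4000/0.6000 = 0.6667
Terminal stock prices: S_u = 50, S_d = 26
Terminal payoffs (S − K): max(20, 0) = 20, max(-4, 0) = 0
Node 0 (S = 40): V_0 = 1/1.05·[0.6667·20.0000 + 0.3333·0.0000] = 12.6984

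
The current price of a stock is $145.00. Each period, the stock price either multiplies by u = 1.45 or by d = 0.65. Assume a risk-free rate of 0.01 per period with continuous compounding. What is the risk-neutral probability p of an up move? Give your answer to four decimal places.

p = 0.4501

Risk-neutral probability p = (e^0.01 − 0.65)/(1.45 − 0.65) = 0.3601/0.8000 = 0.4501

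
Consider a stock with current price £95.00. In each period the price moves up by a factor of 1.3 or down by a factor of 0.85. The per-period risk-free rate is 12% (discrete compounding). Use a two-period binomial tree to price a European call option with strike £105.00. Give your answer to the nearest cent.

Risk-neutral probability p = (1 + 0.12 − 0.85)/(1.3 − 0.85) = 0.2700/0.4500 = 0.6000
Terminal stock prices: S_uu = 160.6, S_ud = 105, S_dd = 68.64
Terminal payoffs (S − K): max(55.55, 0) = 55.55, max(-0.025, 0) = 0, max(-36.36, 0) = 0
Node u (S = 123.5): V_u = 1/1.12·[0.6000·55.5500 + 0.4000·0.0000] = 29.7589
Node d (S = 80.75): V_d = 1/1.12·[0.6000·0.0000 + 0.4000·0.0000] = 0.0000
Node 0 (S = 95): V_0 = 1/1.12·[0.6000·29.7589 + 0.4000·0.0000] = 15.9423

£15.94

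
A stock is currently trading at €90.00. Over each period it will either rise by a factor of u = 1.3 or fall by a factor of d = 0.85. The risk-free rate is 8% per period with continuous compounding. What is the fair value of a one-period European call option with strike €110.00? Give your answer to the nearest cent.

€3.35

Risk-neutral probability p = (e^0.08 − 0.85)/(1.3 − 0.85) = 0.2333/0.4500 = 0.5184
Terminal stock prices: S_u = 117, S_d = 76.5
Terminal payoffs (S − K): max(7, 0) = 7, max(-33.5, 0) = 0
Node 0 (S = 90): V_0 = e^(−0.08)·[0.5184·7.0000 + 0.4816·0.0000] = 3.3499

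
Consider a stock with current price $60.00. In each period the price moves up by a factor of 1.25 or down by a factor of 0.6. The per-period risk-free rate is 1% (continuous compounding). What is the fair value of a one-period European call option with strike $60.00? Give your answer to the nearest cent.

$9.37

Risk-neutral probability p = (e^0.01 − 0.6)/(1.25 − 0.6) = 0.4101/0.6500 = 0.6308
Terminal stock prices: S_u = 75, S_d = 36
Terminal payoffs (S − K): max(15, 0) = 15, max(-24, 0) = 0
Node 0 (S = 60): V_0 = e^(−0.01)·[0.6308·15.0000 + 0.3692·0.0000] = 9.3685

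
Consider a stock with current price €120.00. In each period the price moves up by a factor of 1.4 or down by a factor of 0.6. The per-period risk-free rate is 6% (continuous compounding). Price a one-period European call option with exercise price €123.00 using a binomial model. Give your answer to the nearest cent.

Risk-neutral probability p = (e^0.06 − 0.6)/(1.4 − 0.6) = 0.4618/0.8000 = 0.5773
Terminal stock prices: S_u = 168, S_d = 72
Terminal payoffs (S − K): max(45, 0) = 45, max(-51, 0) = 0
Node 0 (S = 120): V_0 = e^(−0.06)·[0.5773·45.0000 + 0.4227·0.0000] = 24.4654

€24.47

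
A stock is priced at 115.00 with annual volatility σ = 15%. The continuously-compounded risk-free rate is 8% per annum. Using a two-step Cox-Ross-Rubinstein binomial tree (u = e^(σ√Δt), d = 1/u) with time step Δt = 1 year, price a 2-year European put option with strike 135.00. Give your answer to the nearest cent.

9.46

CRR parameters: u = e^(σ√Δt) = e^(0.15·√1) = 1.1618, d = 1/u = 0.8607
Per-period rate: rΔt = 0.08·1 = 0.08, so R = e^0.08 = 1.0833
Risk-neutral probability p = (e^0.08 − 0.8607)/(1.1618 − 0.8607) = 0.2226/0.3011 = 0.7392
Terminal stock prices: S_uu = 155.2, S_ud = 115, S_dd = 85.19
Terminal payoffs (K − S): max(-20.23, 0) = 0, max(20, 0) = 20, max(49.81, 0) = 49.81
Node u (S = 133.6): V_u = e^(−0.08)·[0.7392·0.0000 + 0.2608·20.0000] = 4.8158
Node d (S = 98.98): V_d = e^(−0.08)·[0.7392·20.0000 + 0.2608·49.8059] = 25.6393
Node 0 (S = 115): V_0 = e^(−0.08)·[0.7392·4.8158 + 0.2608·25.6393] = 9.4596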